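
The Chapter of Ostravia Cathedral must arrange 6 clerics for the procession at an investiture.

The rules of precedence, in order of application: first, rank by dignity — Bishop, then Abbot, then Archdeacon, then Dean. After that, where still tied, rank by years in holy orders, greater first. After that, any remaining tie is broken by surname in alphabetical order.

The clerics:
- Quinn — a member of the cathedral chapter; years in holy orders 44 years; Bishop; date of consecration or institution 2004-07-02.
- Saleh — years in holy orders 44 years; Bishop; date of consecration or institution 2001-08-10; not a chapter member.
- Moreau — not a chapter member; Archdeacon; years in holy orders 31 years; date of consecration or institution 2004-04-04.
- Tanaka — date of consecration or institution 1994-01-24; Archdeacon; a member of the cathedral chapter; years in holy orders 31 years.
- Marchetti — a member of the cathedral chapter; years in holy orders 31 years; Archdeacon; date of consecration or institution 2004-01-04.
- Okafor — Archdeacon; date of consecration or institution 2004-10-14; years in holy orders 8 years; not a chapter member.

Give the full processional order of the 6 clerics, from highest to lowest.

By dignity: Quinn and Saleh (Bishop); then Marchetti, Moreau, Tanaka and Okafor (Archdeacon).
Quinn and Saleh both have years in holy orders 44 years, so the next rule applies.
Among Quinn and Saleh, alphabetically by surname: Quinn before Saleh.
Among Marchetti, Moreau, Tanaka and Okafor, by years in holy orders (higher first): Marchetti, Moreau and Tanaka (31 years) before Okafor (8 years).
Among Marchetti, Moreau and Tanaka, alphabetically by surname: Marchetti before Moreau before Tanaka.
Full order: Quinn, Saleh, Marchetti, Moreau, Tanaka, Okafor.

Quinn, Saleh, Marchetti, Moreau, Tanaka, Okafor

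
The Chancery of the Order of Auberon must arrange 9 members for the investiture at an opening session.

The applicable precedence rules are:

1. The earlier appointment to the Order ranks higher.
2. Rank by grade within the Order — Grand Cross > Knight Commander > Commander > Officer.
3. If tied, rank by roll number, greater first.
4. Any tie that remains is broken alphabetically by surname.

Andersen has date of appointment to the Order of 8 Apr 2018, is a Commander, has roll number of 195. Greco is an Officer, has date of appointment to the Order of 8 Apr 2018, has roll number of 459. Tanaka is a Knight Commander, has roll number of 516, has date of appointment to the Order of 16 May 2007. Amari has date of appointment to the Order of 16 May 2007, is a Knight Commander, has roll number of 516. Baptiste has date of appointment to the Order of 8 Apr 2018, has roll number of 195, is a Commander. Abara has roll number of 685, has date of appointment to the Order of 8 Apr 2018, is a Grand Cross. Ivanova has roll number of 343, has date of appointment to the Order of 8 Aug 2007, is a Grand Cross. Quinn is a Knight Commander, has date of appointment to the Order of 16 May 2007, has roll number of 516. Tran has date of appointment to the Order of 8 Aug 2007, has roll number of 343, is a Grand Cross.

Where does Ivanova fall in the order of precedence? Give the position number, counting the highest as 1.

By date of appointment to the Order (earlier first): Amari, Quinn and Tanaka (each 16 May 2007); then Ivanova and Tran (both 8 Aug 2007); then Abara, Andersen, Baptiste and Greco (each 8 Apr 2018).
Amari, Quinn and Tanaka are each Knight Commander, so the next rule applies.
Amari, Quinn and Tanaka all have roll number 516, so the next rule applies.
Among Amari, Quinn and Tanaka, alphabetically by surname: Amari before Quinn before Tanaka.
Ivanova and Tran are each Grand Cross, so the next rule applies.
Ivanova and Tran both have roll number 343, so the next rule applies.
Among Ivanova and Tran, alphabetically by surname: Ivanova before Tran.
Among Abara, Andersen, Baptiste and Greco, by grade within the Order: Abara (Grand Cross) before Andersen and Baptiste (Commander) before Greco (Officer).
Andersen and Baptiste both have roll number 195, so the next rule applies.
Among Andersen and Baptiste, alphabetically by surname: Andersen before Baptiste.
Order: Amari, Quinn, Tanaka, Ivanova, Tran, Abara, Andersen, Baptiste, Greco. So position 4.

4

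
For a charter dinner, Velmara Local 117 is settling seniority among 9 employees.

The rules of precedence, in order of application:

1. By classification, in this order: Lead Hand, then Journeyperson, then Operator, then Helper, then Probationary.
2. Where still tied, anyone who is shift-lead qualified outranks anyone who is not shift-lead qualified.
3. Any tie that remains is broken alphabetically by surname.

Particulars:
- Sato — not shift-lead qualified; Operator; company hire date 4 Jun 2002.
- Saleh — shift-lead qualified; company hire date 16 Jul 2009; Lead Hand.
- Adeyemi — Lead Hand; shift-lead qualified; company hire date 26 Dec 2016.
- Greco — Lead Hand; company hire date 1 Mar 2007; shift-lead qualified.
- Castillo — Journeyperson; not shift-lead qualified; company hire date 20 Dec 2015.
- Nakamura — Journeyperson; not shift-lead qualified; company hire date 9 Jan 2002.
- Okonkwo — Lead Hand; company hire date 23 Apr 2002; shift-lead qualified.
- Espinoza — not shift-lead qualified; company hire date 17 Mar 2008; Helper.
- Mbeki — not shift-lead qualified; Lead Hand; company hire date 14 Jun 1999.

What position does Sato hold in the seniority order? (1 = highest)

By classification: Adeyemi, Greco, Okonkwo, Saleh and Mbeki (Lead Hand); then Castillo and Nakamura (Journeyperson); then Sato (Operator); then Espinoza (Helper).
Among Adeyemi, Greco, Okonkwo, Saleh and Mbeki, shift-lead qualified before not shift-lead qualified: Adeyemi, Greco, Okonkwo and Saleh (shift-lead qualified) before Mbeki (not shift-lead qualified).
Among Adeyemi, Greco, Okonkwo and Saleh, alphabetically by surname: Adeyemi before Greco before Okonkwo before Saleh.
Castillo and Nakamura are each not shift-lead qualified, so the next rule applies.
Among Castillo and Nakamura, alphabetically by surname: Castillo before Nakamura.
Order: Adeyemi, Greco, Okonkwo, Saleh, Mbeki, Castillo, Nakamura, Sato, Espinoza. So position 8.

8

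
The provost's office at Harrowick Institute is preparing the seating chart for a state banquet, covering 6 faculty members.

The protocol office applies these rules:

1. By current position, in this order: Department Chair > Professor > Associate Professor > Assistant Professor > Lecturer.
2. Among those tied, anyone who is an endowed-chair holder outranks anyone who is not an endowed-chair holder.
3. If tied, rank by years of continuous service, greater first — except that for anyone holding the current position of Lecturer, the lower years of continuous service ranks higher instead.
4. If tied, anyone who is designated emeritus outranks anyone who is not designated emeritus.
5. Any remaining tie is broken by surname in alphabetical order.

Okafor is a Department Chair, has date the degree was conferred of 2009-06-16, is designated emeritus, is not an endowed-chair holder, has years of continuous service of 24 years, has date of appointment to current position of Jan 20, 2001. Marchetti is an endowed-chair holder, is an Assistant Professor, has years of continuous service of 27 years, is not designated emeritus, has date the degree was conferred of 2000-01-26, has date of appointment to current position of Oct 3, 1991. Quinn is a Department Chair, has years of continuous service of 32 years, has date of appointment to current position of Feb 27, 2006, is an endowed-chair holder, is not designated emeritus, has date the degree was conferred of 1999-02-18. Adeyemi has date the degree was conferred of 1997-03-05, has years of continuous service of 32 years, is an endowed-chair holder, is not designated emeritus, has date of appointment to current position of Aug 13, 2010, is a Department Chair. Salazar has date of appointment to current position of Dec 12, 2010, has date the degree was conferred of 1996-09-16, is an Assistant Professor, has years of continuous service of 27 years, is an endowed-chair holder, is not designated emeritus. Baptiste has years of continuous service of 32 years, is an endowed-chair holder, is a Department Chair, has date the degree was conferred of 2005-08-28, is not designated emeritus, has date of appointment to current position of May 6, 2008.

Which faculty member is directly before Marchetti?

By current position: Adeyemi, Baptiste, Quinn and Okafor (Department Chair); then Marchetti and Salazar (Assistant Professor).
Among Adeyemi, Baptiste, Quinn and Okafor, an endowed-chair holder before not an endowed-chair holder: Adeyemi, Baptiste and Quinn (an endowed-chair holder) before Okafor (not an endowed-chair holder).
Adeyemi, Baptiste and Quinn all have years of continuous service 32 years, so the next rule applies.
Adeyemi, Baptiste and Quinn are each not designated emeritus, so the next rule applies.
Among Adeyemi, Baptiste and Quinn, alphabetically by surname: Adeyemi before Baptiste before Quinn.
Marchetti and Salazar are each an endowed-chair holder, so the next rule applies.
Marchetti and Salazar both have years of continuous service 27 years, so the next rule applies.
Marchetti and Salazar are each not designated emeritus, so the next rule applies.
Among Marchetti and Salazar, alphabetically by surname: Marchetti before Salazar.
Order: Adeyemi, Baptiste, Quinn, Okafor, Marchetti, Salazar.

Okafor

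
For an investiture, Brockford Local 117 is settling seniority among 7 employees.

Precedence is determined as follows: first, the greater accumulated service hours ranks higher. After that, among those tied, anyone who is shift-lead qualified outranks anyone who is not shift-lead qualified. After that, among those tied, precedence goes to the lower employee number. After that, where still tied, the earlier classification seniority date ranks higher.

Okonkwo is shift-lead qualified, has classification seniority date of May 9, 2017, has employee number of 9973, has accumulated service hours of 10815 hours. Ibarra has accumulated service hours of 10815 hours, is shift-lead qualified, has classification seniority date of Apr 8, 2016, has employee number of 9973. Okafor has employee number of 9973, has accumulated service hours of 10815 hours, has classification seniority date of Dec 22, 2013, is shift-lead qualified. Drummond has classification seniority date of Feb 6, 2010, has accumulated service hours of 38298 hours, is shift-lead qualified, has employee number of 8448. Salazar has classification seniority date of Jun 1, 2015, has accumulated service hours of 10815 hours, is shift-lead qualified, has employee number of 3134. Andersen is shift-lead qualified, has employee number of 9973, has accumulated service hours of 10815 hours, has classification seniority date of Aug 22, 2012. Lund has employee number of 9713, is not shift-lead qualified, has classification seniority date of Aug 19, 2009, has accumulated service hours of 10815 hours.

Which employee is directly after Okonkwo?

Lund

By accumulated service hours (higher first): Drummond (38298 hours); then Salazar, Andersen, Okafor, Ibarra, Okonkwo and Lund (each 10815 hours).
Among Salazar, Andersen, Okafor, Ibarra, Okonkwo and Lund, shift-lead qualified before not shift-lead qualified: Salazar, Andersen, Okafor, Ibarra and Okonkwo (shift-lead qualified) before Lund (not shift-lead qualified).
Among Salazar, Andersen, Okafor, Ibarra and Okonkwo, by employee number (lower first): Salazar (3134) before Andersen, Okafor, Ibarra and Okonkwo (9973).
Among Andersen, Okafor, Ibarra and Okonkwo, by classification seniority date (earlier first): Andersen (Aug 22, 2012) before Okafor (Dec 22, 2013) before Ibarra (Apr 8, 2016) before Okonkwo (May 9, 2017).
Order: Drummond, Salazar, Andersen, Okafor, Ibarra, Okonkwo, Lund.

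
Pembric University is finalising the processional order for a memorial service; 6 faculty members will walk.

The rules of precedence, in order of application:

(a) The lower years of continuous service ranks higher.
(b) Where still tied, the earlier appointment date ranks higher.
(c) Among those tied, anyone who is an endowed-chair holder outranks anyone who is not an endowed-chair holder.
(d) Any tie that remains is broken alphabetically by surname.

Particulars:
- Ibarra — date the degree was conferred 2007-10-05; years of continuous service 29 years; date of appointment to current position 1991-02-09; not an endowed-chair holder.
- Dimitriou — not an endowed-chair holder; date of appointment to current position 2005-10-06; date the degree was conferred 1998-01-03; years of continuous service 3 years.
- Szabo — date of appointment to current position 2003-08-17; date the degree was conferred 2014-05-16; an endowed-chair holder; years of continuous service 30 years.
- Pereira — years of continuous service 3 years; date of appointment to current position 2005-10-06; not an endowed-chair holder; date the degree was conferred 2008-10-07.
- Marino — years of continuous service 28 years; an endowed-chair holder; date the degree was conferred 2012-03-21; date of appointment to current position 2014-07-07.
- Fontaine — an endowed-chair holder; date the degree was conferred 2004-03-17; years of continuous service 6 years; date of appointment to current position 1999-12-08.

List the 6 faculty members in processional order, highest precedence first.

By years of continuous service (lower first): Dimitriou and Pereira (both 3 years); then Fontaine (6 years); then Marino (28 years); then Ibarra (29 years); then Szabo (30 years).
Dimitriou and Pereira both have date of appointment to current position 2005-10-06, so the next rule applies.
Dimitriou and Pereira are each not an endowed-chair holder, so the next rule applies.
Among Dimitriou and Pereira, alphabetically by surname: Dimitriou before Pereira.
Full order: Dimitriou, Pereira, Fontaine, Marino, Ibarra, Szabo.

Dimitriou, Pereira, Fontaine, Marino, Ibarra, Szabo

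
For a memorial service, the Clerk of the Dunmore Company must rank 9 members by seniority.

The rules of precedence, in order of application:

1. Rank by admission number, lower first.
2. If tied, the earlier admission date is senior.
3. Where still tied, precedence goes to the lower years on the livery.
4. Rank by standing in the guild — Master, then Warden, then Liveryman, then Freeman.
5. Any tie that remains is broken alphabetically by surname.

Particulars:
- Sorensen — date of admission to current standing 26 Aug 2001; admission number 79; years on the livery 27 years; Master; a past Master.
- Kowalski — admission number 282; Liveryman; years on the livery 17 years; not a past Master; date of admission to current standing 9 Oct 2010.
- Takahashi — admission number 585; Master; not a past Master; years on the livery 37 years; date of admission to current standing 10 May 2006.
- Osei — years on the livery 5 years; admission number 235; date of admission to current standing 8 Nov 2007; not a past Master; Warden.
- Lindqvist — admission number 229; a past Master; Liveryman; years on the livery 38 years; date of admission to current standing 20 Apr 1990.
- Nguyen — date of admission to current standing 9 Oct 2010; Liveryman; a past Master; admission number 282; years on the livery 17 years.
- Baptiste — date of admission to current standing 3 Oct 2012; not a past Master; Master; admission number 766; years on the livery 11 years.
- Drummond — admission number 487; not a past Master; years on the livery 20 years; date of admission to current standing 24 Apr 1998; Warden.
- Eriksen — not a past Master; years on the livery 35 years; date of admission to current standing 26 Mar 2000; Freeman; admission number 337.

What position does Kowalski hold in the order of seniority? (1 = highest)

4

By admission number (lower first): Sorensen (79); then Lindqvist (229); then Osei (235); then Kowalski and Nguyen (both 282); then Eriksen (337); then Drummond (487); then Takahashi (585); then Baptiste (766).
Kowalski and Nguyen both have date of admission to current standing 9 Oct 2010, so the next rule applies.
Kowalski and Nguyen both have years on the livery 17 years, so the next rule applies.
Kowalski and Nguyen are each Liveryman, so the next rule applies.
Among Kowalski and Nguyen, alphabetically by surname: Kowalski before Nguyen.
Order: Sorensen, Lindqvist, Osei, Kowalski, Nguyen, Eriksen, Drummond, Takahashi, Baptiste. So position 4.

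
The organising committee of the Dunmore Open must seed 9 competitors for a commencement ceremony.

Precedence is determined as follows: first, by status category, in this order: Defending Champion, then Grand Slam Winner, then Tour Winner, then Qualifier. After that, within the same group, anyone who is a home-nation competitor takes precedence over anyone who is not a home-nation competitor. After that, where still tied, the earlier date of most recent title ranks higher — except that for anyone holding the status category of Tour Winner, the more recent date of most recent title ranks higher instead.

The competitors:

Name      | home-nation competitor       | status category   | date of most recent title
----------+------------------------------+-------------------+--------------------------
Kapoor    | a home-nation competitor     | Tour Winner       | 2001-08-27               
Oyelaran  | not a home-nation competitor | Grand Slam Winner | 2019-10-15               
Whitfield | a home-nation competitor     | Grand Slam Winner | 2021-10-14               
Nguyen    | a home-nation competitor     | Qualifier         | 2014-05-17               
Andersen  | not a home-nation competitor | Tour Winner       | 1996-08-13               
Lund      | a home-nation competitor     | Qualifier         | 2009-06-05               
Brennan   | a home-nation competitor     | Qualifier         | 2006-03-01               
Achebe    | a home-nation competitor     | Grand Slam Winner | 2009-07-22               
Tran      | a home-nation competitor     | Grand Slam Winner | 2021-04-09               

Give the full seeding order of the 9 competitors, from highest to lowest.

Achebe, Tran, Whitfield, Oyelaran, Kapoor, Andersen, Brennan, Lund, Nguyen

By status category: Achebe, Tran, Whitfield and Oyelaran (Grand Slam Winner); then Kapoor and Andersen (Tour Winner); then Brennan, Lund and Nguyen (Qualifier).
Among Achebe, Tran, Whitfield and Oyelaran, a home-nation competitor before not a home-nation competitor: Achebe, Tran and Whitfield (a home-nation competitor) before Oyelaran (not a home-nation competitor).
Among Achebe, Tran and Whitfield, by date of most recent title (earlier first): Achebe (2009-07-22) before Tran (2021-04-09) before Whitfield (2021-10-14).
Among Kapoor and Andersen, a home-nation competitor before not a home-nation competitor: Kapoor (a home-nation competitor) before Andersen (not a home-nation competitor).
Brennan, Lund and Nguyen are each a home-nation competitor, so the next rule applies.
Among Brennan, Lund and Nguyen, by date of most recent title (earlier first): Brennan (2006-03-01) before Lund (2009-06-05) before Nguyen (2014-05-17).
Full order: Achebe, Tran, Whitfield, Oyelaran, Kapoor, Andersen, Brennan, Lund, Nguyen.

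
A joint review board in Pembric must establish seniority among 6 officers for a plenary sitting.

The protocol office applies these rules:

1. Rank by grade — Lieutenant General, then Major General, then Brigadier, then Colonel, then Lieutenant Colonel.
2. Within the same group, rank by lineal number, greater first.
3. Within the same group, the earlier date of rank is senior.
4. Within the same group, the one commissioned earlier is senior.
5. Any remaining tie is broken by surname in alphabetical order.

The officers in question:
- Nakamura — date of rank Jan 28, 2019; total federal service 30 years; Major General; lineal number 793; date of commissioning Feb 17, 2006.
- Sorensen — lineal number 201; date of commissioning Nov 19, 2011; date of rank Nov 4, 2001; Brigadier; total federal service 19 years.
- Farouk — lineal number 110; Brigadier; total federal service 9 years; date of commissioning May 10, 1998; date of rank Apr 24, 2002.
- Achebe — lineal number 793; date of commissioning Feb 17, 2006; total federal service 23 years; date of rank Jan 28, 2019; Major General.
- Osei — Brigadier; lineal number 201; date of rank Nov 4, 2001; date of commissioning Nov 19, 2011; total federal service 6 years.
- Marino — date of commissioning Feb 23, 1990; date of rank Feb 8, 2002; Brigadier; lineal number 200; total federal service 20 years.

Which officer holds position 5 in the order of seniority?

By grade: Achebe and Nakamura (Major General); then Osei, Sorensen, Marino and Farouk (Brigadier).
Achebe and Nakamura both have lineal number 793, so the next rule applies.
Achebe and Nakamura both have date of rank Jan 28, 2019, so the next rule applies.
Achebe and Nakamura both have date of commissioning Feb 17, 2006, so the next rule applies.
Among Achebe and Nakamura, alphabetically by surname: Achebe before Nakamura.
Among Osei, Sorensen, Marino and Farouk, by lineal number (higher first): Osei and Sorensen (201) before Marino (200) before Farouk (110).
Osei and Sorensen both have date of rank Nov 4, 2001, so the next rule applies.
Osei and Sorensen both have date of commissioning Nov 19, 2011, so the next rule applies.
Among Osei and Sorensen, alphabetically by surname: Osei before Sorensen.
Order: Achebe, Nakamura, Osei, Sorensen, Marino, Farouk.

Marino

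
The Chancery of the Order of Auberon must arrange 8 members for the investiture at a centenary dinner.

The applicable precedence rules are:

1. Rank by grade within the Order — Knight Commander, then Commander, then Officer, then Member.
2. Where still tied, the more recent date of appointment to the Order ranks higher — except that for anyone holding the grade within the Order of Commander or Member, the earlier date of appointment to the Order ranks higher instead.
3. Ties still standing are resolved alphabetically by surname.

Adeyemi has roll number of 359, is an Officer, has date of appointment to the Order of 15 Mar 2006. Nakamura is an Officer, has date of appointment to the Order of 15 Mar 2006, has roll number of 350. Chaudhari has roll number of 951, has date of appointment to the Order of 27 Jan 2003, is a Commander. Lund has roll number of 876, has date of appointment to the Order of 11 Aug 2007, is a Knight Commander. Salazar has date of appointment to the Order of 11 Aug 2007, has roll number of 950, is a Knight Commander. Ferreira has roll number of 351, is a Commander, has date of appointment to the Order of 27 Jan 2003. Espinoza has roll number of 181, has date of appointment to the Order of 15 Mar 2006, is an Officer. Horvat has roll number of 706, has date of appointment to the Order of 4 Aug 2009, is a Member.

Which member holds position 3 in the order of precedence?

Chaudhari

By grade within the Order: Lund and Salazar (Knight Commander); then Chaudhari and Ferreira (Commander); then Adeyemi, Espinoza and Nakamura (Officer); then Horvat (Member).
Lund and Salazar both have date of appointment to the Order 11 Aug 2007, so the next rule applies.
Among Lund and Salazar, alphabetically by surname: Lund before Salazar.
Chaudhari and Ferreira both have date of appointment to the Order 27 Jan 2003, so the next rule applies.
Among Chaudhari and Ferreira, alphabetically by surname: Chaudhari before Ferreira.
Adeyemi, Espinoza and Nakamura all have date of appointment to the Order 15 Mar 2006, so the next rule applies.
Among Adeyemi, Espinoza and Nakamura, alphabetically by surname: Adeyemi before Espinoza before Nakamura.
Order: Lund, Salazar, Chaudhari, Ferreira, Adeyemi, Espinoza, Nakamura, Horvat.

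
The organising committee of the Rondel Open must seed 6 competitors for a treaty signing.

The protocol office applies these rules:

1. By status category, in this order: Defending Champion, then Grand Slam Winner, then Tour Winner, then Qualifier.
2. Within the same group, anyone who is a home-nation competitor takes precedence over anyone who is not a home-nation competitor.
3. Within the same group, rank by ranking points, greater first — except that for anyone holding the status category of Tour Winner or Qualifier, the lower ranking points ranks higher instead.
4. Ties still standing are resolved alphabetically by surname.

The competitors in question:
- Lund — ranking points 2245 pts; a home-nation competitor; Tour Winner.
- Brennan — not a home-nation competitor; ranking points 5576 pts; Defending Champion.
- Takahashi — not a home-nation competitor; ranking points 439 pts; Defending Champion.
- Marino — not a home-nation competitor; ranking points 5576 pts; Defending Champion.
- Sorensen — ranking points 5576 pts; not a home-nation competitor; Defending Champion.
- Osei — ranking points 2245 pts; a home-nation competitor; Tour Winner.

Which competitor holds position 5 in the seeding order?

By status category: Brennan, Marino, Sorensen and Takahashi (Defending Champion); then Lund and Osei (Tour Winner).
Brennan, Marino, Sorensen and Takahashi are each not a home-nation competitor, so the next rule applies.
Among Brennan, Marino, Sorensen and Takahashi, by ranking points (higher first): Brennan, Marino and Sorensen (5576 pts) before Takahashi (439 pts).
Among Brennan, Marino and Sorensen, alphabetically by surname: Brennan before Marino before Sorensen.
Lund and Osei are each a home-nation competitor, so the next rule applies.
Lund and Osei both have ranking points 2245 pts, so the next rule applies.
Among Lund and Osei, alphabetically by surname: Lund before Osei.
Order: Brennan, Marino, Sorensen, Takahashi, Lund, Osei.

Lund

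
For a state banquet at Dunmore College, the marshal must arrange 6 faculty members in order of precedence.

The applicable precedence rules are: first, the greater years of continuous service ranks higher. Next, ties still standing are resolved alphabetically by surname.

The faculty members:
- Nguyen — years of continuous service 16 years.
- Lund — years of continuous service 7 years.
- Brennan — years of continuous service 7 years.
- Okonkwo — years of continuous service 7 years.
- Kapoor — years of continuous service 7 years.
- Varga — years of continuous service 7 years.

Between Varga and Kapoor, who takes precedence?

Kapoor

By years of continuous service (higher first): Nguyen (16 years); then Brennan, Kapoor, Lund, Okonkwo and Varga (each 7 years).
Among Brennan, Kapoor, Lund, Okonkwo and Varga, alphabetically by surname: Brennan before Kapoor before Lund before Okonkwo before Varga.
So Kapoor takes precedence.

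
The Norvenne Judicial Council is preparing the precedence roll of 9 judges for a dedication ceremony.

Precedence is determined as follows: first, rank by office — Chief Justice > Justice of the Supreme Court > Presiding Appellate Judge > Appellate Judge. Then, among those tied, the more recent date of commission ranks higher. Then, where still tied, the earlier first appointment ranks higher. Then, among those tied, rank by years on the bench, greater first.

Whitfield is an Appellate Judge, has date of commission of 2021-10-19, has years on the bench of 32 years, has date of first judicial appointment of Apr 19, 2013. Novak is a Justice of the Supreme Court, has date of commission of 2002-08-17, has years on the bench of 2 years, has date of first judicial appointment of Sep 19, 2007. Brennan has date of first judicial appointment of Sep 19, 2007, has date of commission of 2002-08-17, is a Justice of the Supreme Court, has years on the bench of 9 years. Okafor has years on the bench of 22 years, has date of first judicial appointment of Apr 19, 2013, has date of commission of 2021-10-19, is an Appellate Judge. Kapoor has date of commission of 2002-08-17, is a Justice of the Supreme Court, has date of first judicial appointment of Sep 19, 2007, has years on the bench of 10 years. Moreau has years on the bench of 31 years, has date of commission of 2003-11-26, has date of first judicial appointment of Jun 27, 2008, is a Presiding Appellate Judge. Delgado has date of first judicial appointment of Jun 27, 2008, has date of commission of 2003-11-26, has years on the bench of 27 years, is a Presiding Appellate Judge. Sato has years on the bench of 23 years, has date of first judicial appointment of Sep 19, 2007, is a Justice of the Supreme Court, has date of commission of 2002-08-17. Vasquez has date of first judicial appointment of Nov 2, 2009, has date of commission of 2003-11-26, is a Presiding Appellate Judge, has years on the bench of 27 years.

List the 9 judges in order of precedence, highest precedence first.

Sato, Kapoor, Brennan, Novak, Moreau, Delgado, Vasquez, Whitfield, Okafor

By office: Sato, Kapoor, Brennan and Novak (Justice of the Supreme Court); then Moreau, Delgado and Vasquez (Presiding Appellate Judge); then Whitfield and Okafor (Appellate Judge).
Sato, Kapoor, Brennan and Novak all have date of commission 2002-08-17, so the next rule applies.
Sato, Kapoor, Brennan and Novak all have date of first judicial appointment Sep 19, 2007, so the next rule applies.
Among Sato, Kapoor, Brennan and Novak, by years on the bench (higher first): Sato (23 years) before Kapoor (10 years) before Brennan (9 years) before Novak (2 years).
Moreau, Delgado and Vasquez all have date of commission 2003-11-26, so the next rule applies.
Among Moreau, Delgado and Vasquez, by date of first judicial appointment (earlier first): Moreau and Delgado (Jun 27, 2008) before Vasquez (Nov 2, 2009).
Among Moreau and Delgado, by years on the bench (higher first): Moreau (31 years) before Delgado (27 years).
Whitfield and Okafor both have date of commission 2021-10-19, so the next rule applies.
Whitfield and Okafor both have date of first judicial appointment Apr 19, 2013, so the next rule applies.
Among Whitfield and Okafor, by years on the bench (higher first): Whitfield (32 years) before Okafor (22 years).
Full order: Sato, Kapoor, Brennan, Novak, Moreau, Delgado, Vasquez, Whitfield, Okafor.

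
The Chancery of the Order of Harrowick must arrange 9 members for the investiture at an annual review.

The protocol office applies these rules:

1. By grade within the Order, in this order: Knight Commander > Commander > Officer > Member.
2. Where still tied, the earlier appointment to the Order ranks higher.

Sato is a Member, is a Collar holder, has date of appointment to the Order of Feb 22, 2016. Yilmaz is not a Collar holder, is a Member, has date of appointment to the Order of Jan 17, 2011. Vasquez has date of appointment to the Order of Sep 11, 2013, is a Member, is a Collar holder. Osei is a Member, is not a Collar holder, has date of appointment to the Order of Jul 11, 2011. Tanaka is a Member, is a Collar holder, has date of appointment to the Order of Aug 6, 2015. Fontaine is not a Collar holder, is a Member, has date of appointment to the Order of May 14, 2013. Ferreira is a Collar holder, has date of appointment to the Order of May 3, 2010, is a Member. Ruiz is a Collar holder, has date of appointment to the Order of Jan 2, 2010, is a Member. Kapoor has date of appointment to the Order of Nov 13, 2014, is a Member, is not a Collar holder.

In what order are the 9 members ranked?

By grade within the Order: Ruiz, Ferreira, Yilmaz, Osei, Fontaine, Vasquez, Kapoor, Tanaka and Sato (Member).
Among Ruiz, Ferreira, Yilmaz, Osei, Fontaine, Vasquez, Kapoor, Tanaka and Sato, by date of appointment to the Order (earlier first): Ruiz (Jan 2, 2010) before Ferreira (May 3, 2010) before Yilmaz (Jan 17, 2011) before Osei (Jul 11, 2011) before Fontaine (May 14, 2013) before Vasquez (Sep 11, 2013) before Kapoor (Nov 13, 2014) before Tanaka (Aug 6, 2015) before Sato (Feb 22, 2016).
Full order: Ruiz, Ferreira, Yilmaz, Osei, Fontaine, Vasquez, Kapoor, Tanaka, Sato.

Ruiz, Ferreira, Yilmaz, Osei, Fontaine, Vasquez, Kapoor, Tanaka, Sato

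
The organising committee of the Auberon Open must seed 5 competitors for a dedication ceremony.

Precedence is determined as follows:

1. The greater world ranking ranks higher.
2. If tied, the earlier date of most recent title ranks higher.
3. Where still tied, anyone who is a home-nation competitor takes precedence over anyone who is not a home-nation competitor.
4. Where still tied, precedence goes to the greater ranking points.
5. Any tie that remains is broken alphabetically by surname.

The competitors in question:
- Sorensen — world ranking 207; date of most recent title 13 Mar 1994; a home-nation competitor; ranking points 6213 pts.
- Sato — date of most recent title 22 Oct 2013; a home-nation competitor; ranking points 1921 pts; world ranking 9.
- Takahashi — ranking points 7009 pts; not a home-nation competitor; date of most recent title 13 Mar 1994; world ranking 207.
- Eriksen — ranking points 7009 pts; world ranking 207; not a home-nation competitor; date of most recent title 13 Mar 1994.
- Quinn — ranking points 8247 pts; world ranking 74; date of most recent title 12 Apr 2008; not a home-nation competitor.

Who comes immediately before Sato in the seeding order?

By world ranking (higher first): Sorensen, Eriksen and Takahashi (each 207); then Quinn (74); then Sato (9).
Sorensen, Eriksen and Takahashi all have date of most recent title 13 Mar 1994, so the next rule applies.
Among Sorensen, Eriksen and Takahashi, a home-nation competitor before not a home-nation competitor: Sorensen (a home-nation competitor) before Eriksen and Takahashi (not a home-nation competitor).
Eriksen and Takahashi both have ranking points 7009 pts, so the next rule applies.
Among Eriksen and Takahashi, alphabetically by surname: Eriksen before Takahashi.
Order: Sorensen, Eriksen, Takahashi, Quinn, Sato.

Quinn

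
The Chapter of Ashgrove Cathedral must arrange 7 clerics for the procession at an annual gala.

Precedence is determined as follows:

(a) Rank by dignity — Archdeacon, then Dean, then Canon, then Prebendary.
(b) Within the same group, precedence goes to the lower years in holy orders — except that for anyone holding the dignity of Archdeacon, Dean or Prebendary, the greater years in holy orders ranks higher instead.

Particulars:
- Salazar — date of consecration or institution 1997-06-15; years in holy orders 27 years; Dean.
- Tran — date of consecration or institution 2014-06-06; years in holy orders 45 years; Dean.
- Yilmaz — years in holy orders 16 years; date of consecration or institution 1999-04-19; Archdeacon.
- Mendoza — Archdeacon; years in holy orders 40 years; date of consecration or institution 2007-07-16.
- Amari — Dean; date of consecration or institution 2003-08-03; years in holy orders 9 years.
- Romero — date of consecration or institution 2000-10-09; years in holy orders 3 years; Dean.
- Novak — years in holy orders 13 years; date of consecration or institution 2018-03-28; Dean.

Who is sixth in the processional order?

By dignity: Mendoza and Yilmaz (Archdeacon); then Tran, Salazar, Novak, Amari and Romero (Dean).
Among Mendoza and Yilmaz, by years in holy orders (higher first) (reversed rule for this group): Mendoza (40 years) before Yilmaz (16 years).
Among Tran, Salazar, Novak, Amari and Romero, by years in holy orders (higher first) (reversed rule for this group): Tran (45 years) before Salazar (27 years) before Novak (13 years) before Amari (9 years) before Romero (3 years).
Order: Mendoza, Yilmaz, Tran, Salazar, Novak, Amari, Romero.

Amari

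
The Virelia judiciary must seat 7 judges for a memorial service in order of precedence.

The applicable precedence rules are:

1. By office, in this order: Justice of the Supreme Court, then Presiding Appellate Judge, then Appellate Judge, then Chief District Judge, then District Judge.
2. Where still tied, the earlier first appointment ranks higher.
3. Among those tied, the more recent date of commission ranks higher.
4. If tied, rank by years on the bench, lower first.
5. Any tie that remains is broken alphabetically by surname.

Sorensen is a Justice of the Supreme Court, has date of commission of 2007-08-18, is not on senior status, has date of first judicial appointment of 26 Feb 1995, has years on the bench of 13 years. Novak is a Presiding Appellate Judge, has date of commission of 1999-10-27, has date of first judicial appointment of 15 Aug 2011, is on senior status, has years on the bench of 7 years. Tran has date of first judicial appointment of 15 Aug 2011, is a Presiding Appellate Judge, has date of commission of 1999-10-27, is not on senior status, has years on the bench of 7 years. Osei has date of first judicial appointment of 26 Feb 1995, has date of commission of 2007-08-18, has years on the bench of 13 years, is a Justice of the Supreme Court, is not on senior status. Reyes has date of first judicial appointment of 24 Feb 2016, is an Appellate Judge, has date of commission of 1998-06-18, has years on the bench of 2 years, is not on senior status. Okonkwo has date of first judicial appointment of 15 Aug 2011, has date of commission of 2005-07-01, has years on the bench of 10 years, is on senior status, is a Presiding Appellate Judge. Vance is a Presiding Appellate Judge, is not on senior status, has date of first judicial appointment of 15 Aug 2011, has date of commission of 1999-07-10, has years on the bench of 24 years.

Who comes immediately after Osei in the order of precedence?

Sorensen

By office: Osei and Sorensen (Justice of the Supreme Court); then Okonkwo, Novak, Tran and Vance (Presiding Appellate Judge); then Reyes (Appellate Judge).
Osei and Sorensen both have date of first judicial appointment 26 Feb 1995, so the next rule applies.
Osei and Sorensen both have date of commission 2007-08-18, so the next rule applies.
Osei and Sorensen both have years on the bench 13 years, so the next rule applies.
Among Osei and Sorensen, alphabetically by surname: Osei before Sorensen.
Okonkwo, Novak, Tran and Vance all have date of first judicial appointment 15 Aug 2011, so the next rule applies.
Among Okonkwo, Novak, Tran and Vance, by date of commission (later first): Okonkwo (2005-07-01) before Novak and Tran (1999-10-27) before Vance (1999-07-10).
Novak and Tran both have years on the bench 7 years, so the next rule applies.
Among Novak and Tran, alphabetically by surname: Novak before Tran.
Order: Osei, Sorensen, Okonkwo, Novak, Tran, Vance, Reyes.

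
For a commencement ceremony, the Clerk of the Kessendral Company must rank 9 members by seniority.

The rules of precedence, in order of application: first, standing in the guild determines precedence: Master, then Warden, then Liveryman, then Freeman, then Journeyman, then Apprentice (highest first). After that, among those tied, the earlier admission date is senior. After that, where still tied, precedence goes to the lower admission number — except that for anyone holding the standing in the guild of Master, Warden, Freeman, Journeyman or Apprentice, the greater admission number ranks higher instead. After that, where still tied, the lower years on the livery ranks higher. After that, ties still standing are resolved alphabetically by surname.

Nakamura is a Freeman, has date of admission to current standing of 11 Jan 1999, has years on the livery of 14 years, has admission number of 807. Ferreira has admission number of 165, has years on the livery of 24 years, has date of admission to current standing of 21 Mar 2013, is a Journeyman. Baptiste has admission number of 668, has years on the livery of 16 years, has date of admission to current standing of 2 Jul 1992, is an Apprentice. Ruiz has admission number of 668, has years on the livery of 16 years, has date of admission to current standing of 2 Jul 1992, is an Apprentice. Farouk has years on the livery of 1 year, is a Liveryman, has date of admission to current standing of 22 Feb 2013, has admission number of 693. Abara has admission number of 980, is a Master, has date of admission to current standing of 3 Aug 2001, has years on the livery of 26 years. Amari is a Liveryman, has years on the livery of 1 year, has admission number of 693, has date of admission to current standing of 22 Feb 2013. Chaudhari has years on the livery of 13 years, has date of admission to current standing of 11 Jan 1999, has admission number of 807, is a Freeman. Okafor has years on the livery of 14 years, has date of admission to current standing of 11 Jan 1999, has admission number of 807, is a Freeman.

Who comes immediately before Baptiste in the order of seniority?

Ferreira

By standing in the guild: Abara (Master); then Amari and Farouk (Liveryman); then Chaudhari, Nakamura and Okafor (Freeman); then Ferreira (Journeyman); then Baptiste and Ruiz (Apprentice).
Amari and Farouk both have date of admission to current standing 22 Feb 2013, so the next rule applies.
Amari and Farouk both have admission number 693, so the next rule applies.
Amari and Farouk both have years on the livery 1 year, so the next rule applies.
Among Amari and Farouk, alphabetically by surname: Amari before Farouk.
Chaudhari, Nakamura and Okafor all have date of admission to current standing 11 Jan 1999, so the next rule applies.
Chaudhari, Nakamura and Okafor all have admission number 807, so the next rule applies.
Among Chaudhari, Nakamura and Okafor, by years on the livery (lower first): Chaudhari (13 years) before Nakamura and Okafor (14 years).
Among Nakamura and Okafor, alphabetically by surname: Nakamura before Okafor.
Baptiste and Ruiz both have date of admission to current standing 2 Jul 1992, so the next rule applies.
Baptiste and Ruiz both have admission number 668, so the next rule applies.
Baptiste and Ruiz both have years on the livery 16 years, so the next rule applies.
Among Baptiste and Ruiz, alphabetically by surname: Baptiste before Ruiz.
Order: Abara, Amari, Farouk, Chaudhari, Nakamura, Okafor, Ferreira, Baptiste, Ruiz.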